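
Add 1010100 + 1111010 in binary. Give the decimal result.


1010100 + 1111010 = 11001110 = 206

206


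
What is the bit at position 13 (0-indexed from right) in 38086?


0b1001010011000110, position 13 = 0

0


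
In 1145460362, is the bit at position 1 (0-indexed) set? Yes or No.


0b1000100010001100101011010001010, bit 1 = 1. Yes

Yes


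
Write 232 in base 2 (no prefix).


232 = 11101000 in binary

11101000


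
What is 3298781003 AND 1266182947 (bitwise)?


0b11000100100111110110011101001011 & 0b1001011011110000110101100100011 = 0b1000000000110000110001100000011 = 1075340035

1075340035


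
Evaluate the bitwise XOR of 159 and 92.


0b10011111 ^ 0b1011100 = 0b11000011 = 195

195


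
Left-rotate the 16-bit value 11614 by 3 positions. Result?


Rotate 0b10110101011110 left by 3 (16-bit) = 0b110101011110001 = 27377

27377


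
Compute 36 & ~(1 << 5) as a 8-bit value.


36 & ~(1 << 5) = 4

4


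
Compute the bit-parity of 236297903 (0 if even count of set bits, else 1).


0b1110000101011001111010101111 has 17 ones => parity 1

1


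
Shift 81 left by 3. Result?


0b1010001 << 3 = 0b1010001000 = 648

648


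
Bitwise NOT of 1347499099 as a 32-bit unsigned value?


~0b1010000010100010011010001011011 = 0b10101111101011101100101110100100 = 2947468196 (32-bit unsigned)

2947468196


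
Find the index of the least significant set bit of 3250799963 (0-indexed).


0b11000001110000110100010101011011. Lowest set bit at position 0

0


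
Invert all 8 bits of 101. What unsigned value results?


101 ^ 255 = 154

154


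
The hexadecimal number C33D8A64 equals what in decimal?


C33D8A64 hex = 3275590244 decimal

3275590244


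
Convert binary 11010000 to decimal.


11010000 in decimal = 208

208


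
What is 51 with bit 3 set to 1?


51 | (1 << 3) = 51 | 8 = 59

59


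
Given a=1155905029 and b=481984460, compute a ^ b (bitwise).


1155905029 ^ 481984460 = 1482672585

1482672585


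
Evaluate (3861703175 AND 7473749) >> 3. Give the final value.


Step 1: 3861703175 & 7473749 = 2099717
Step 2: 2099717 >> 3 = 262464

262464


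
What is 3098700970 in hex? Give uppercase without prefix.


3098700970 = B8B26CAA hex

B8B26CAA


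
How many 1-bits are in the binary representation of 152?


0b10011000 has 3 set bits

3


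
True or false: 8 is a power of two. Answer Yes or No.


0b1000. Only one bit set => Yes

Yes


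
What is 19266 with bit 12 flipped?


19266 ^ (1 << 12) = 19266 ^ 4096 = 23362

23362


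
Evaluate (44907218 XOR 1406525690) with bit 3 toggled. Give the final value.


Step 1: 44907218 ^ 1406525690 = 1366874664
Step 2: 1366874664 ^ (1 << 3) = 1366874664 ^ 8 = 1366874656

1366874656


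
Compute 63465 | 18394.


0b1111011111101001 | 0b100011111011010 = 0b1111011111111011 = 63483

63483


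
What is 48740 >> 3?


0b1011111001100100 >> 3 = 0b1011111001100 = 6092

6092


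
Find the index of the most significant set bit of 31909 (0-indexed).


0b111110010100101. Highest set bit at position 14

14


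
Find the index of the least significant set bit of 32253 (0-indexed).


0b111110111111101. Lowest set bit at position 0

0


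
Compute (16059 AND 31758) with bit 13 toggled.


Step 1: 16059 & 31758 = 15370
Step 2: 15370 ^ (1 << 13) = 15370 ^ 8192 = 7178

7178


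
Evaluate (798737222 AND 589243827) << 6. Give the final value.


Step 1: 798737222 & 589243827 = 588972290
Step 2: 588972290 << 6 = 37694226560

37694226560


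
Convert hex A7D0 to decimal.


A7D0 hex = 42960 decimal

42960


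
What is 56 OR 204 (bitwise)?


0b111000 | 0b11001100 = 0b11111100 = 252

252


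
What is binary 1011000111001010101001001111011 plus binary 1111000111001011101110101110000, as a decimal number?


1011000111001010101001001111011 + 1111000111001011101110101110000 = 11010001110010110010111111101011 = 3519754219

3519754219


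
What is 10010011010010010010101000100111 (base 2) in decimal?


10010011010010010010101000100111 in decimal = 2471045671

2471045671


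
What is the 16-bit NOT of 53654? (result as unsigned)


~0b1101000110010110 = 0b10111001101001 = 11881 (16-bit unsigned)

11881


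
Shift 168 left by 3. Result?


0b10101000 << 3 = 0b10101000000 = 1344

1344


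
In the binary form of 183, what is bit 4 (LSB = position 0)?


0b10110111, position 4 = 1

1


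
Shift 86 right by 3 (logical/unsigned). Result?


0b1010110 >> 3 = 0b1010 = 10

10


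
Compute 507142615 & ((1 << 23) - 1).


507142615 & 8388607 = 3826135

3826135


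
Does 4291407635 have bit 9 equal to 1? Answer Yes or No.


0b11111111110010011010111100010011, bit 9 = 1. Yes

Yes


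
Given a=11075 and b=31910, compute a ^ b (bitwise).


11075 ^ 31910 = 22501

22501


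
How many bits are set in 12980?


0b11001010110100 has 7 set bits

7


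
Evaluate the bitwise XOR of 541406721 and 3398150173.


0b100000010001010011011000000001 ^ 0b11001010100010111010100000011101 = 0b11101010110011101001111000011100 = 3939409436

3939409436


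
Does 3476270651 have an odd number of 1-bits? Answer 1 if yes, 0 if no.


0b11001111001100111010111000111011 has 20 ones => parity 0

0


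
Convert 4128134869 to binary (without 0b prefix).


4128134869 = 11110110000011100101011011010101 in binary

11110110000011100101011011010101


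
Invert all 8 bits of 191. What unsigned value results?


191 ^ 255 = 64

64


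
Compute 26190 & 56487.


0b110011001001110 & 0b1101110010100111 = 0b100010000000110 = 17414

17414


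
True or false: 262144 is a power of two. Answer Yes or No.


0b1000000000000000000. Only one bit set => Yes

Yes


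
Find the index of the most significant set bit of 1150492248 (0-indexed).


0b1000100100100110001111001011000. Highest set bit at position 30

30


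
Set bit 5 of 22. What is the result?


22 | (1 << 5) = 22 | 32 = 54

54


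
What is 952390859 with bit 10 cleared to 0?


952390859 & ~(1 << 10) = 952389835

952389835


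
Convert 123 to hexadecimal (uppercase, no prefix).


123 = 7B hex

7B


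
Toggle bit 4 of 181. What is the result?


181 ^ (1 << 4) = 181 ^ 16 = 165

165


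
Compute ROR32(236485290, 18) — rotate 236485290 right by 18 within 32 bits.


Rotate 0b1110000110000111101010101010 right by 18 (32-bit) = 0b11110101010101000001110000110 = 514491270

514491270


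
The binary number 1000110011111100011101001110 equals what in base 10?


1000110011111100011101001110 in decimal = 147834702

147834702


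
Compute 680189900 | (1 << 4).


680189900 | (1 << 4) = 680189900 | 16 = 680189916

680189916


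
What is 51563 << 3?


0b1100100101101011 << 3 = 0b1100100101101011000 = 412504

412504


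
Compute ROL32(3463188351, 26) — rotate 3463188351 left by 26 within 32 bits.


Rotate 0b11001110011011000000111101111111 left by 26 (32-bit) = 0b11111111001110011011000000111101 = 4281970749

4281970749


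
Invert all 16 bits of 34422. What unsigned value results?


34422 ^ 65535 = 31113

31113


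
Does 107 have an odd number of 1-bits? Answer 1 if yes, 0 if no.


0b1101011 has 5 ones => parity 1

1


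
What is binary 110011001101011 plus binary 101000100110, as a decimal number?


110011001101011 + 101000100110 = 111000010010001 = 28817

28817


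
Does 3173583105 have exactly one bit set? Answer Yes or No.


0b10111101001010010000100100000001. Multiple bits set => No

No


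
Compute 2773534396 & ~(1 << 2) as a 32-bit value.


2773534396 & ~(1 << 2) = 2773534392

2773534392


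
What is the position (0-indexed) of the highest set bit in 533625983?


0b11111110011100111110001111111. Highest set bit at position 28

28


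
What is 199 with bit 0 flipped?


199 ^ (1 << 0) = 199 ^ 1 = 198

198


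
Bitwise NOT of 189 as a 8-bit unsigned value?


~0b10111101 = 0b1000010 = 66 (8-bit unsigned)

66


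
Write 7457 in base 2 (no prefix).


7457 = 1110100100001 in binary

1110100100001


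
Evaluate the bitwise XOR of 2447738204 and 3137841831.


0b10010001111001011000010101011100 ^ 0b10111011000001111010101010100111 = 0b101010111000100010111111111011 = 719466491

719466491


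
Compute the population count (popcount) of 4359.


0b1000100000111 has 5 set bits

5


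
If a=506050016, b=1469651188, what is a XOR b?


506050016 ^ 1469651188 = 1236315412

1236315412


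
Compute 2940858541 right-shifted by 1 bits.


0b10101111010010011111000010101101 >> 1 = 0b1010111101001001111100001010110 = 1470429270

1470429270


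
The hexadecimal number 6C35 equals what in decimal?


6C35 hex = 27701 decimal

27701


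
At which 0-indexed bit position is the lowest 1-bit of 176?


0b10110000. Lowest set bit at position 4

4


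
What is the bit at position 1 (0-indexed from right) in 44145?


0b1010110001110001, position 1 = 0

0


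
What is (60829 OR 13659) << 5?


Step 1: 60829 | 13659 = 64991
Step 2: 64991 << 5 = 2079712

2079712


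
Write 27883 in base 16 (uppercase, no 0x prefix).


27883 = 6CEB hex

6CEB


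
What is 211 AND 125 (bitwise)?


0b11010011 & 0b1111101 = 0b1010001 = 81

81


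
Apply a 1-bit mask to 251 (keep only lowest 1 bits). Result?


251 & 1 = 1

1


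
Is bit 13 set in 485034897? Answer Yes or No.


0b11100111010010000101110010001, bit 13 = 0. No

No


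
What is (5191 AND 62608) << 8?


Step 1: 5191 & 62608 = 5120
Step 2: 5120 << 8 = 1310720

1310720


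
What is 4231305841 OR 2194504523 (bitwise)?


0b11111100001101001001101001110001 | 0b10000010110011010111101101001011 = 0b11111110111111011111101101111011 = 4278057851

4278057851


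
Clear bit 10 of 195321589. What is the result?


195321589 & ~(1 << 10) = 195320565

195320565


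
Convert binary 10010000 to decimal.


10010000 in decimal = 144

144


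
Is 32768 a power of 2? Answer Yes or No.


0b1000000000000000. Only one bit set => Yes

Yes


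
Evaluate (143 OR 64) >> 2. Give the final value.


Step 1: 143 | 64 = 207
Step 2: 207 >> 2 = 51

51


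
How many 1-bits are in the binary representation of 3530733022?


0b11010010011100101011010111011110 has 19 set bits

19


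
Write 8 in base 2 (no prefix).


8 = 1000 in binary

1000


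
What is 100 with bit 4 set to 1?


100 | (1 << 4) = 100 | 16 = 116

116


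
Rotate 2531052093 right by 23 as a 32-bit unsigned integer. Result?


Rotate 0b10010110110111001100101000111101 right by 23 (32-bit) = 0b10111001100101000111101100101101 = 3113515821

3113515821


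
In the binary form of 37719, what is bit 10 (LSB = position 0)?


0b1001001101010111, position 10 = 0

0


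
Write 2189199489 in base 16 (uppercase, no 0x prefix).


2189199489 = 827C8881 hex

827C8881


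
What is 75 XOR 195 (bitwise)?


0b1001011 ^ 0b11000011 = 0b10001000 = 136

136


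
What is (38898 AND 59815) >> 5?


Step 1: 38898 & 59815 = 33186
Step 2: 33186 >> 5 = 1037

1037


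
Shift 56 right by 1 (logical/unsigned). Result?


0b111000 >> 1 = 0b11100 = 28

28


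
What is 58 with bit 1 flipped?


58 ^ (1 << 1) = 58 ^ 2 = 56

56


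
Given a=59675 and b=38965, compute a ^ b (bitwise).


59675 ^ 38965 = 28974

28974


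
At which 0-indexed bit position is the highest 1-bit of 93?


0b1011101. Highest set bit at position 6

6


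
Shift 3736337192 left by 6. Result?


0b11011110101100111111101100101000 << 6 = 0b11011110101100111111101100101000000000 = 239125580288

239125580288


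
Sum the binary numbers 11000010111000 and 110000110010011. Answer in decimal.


11000010111000 + 110000110010011 = 1001001001001011 = 37451

37451


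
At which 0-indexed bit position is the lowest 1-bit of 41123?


0b1010000010100011. Lowest set bit at position 0

0


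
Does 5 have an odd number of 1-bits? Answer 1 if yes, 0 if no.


0b101 has 2 ones => parity 0

0


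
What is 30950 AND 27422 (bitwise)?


0b111100011100110 & 0b110101100011110 = 0b110100000000110 = 26630

26630


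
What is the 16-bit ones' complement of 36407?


36407 ^ 65535 = 29128

29128


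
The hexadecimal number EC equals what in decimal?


EC hex = 236 decimal

236


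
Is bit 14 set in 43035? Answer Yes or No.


0b1010100000011011, bit 14 = 0. No

No


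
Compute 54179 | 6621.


0b1101001110100011 | 0b1100111011101 = 0b1101101111111111 = 56319

56319


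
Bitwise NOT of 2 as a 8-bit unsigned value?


~0b10 = 0b11111101 = 253 (8-bit unsigned)

253


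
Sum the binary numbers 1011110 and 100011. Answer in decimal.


1011110 + 100011 = 10000001 = 129

129


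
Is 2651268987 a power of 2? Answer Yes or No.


0b10011110000001110010011101111011. Multiple bits set => No

No


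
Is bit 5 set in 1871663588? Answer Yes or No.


0b1101111100011110101000111100100, bit 5 = 1. Yes

Yes


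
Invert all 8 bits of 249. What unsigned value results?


249 ^ 255 = 6

6


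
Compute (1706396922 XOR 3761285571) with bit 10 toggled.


Step 1: 1706396922 ^ 3761285571 = 2240095545
Step 2: 2240095545 ^ (1 << 10) = 2240095545 ^ 1024 = 2240094521

2240094521


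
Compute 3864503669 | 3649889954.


0b11100110010101111010010101110101 | 0b11011001100011001110011010100010 = 0b11111111110111111110011111110111 = 4292863991

4292863991


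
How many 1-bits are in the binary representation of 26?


0b11010 has 3 set bits

3


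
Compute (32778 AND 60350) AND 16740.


Step 1: 32778 & 60350 = 32778
Step 2: 32778 & 16740 = 0

0


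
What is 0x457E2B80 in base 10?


457E2B80 hex = 1165896576 decimal

1165896576


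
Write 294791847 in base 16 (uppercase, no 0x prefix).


294791847 = 11922AA7 hex

11922AA7


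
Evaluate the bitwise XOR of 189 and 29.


0b10111101 ^ 0b11101 = 0b10100000 = 160

160


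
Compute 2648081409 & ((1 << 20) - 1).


2648081409 & 1048575 = 427009

427009


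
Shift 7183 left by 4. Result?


0b1110000001111 << 4 = 0b11100000011110000 = 114928

114928


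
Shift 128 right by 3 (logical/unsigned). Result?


0b10000000 >> 3 = 0b10000 = 16

16


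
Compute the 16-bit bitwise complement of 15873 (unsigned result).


~0b11111000000001 = 0b1100000111111110 = 49662 (16-bit unsigned)

49662


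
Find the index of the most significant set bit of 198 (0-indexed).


0b11000110. Highest set bit at position 7

7


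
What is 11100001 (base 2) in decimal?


11100001 in decimal = 225

225


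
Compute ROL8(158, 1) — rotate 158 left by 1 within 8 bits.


Rotate 0b10011110 left by 1 (8-bit) = 0b111101 = 61

61


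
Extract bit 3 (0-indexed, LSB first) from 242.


0b11110010, position 3 = 0

0


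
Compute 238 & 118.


0b11101110 & 0b1110110 = 0b1100110 = 102

102


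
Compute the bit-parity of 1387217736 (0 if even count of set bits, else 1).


0b1010010101011110100001101001000 has 14 ones => parity 0

0


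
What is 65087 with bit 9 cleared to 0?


65087 & ~(1 << 9) = 64575

64575


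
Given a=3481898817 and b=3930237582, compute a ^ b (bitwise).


3481898817 ^ 3930237582 = 634070479

634070479


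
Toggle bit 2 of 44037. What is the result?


44037 ^ (1 << 2) = 44037 ^ 4 = 44033

44033


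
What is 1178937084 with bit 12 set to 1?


1178937084 | (1 << 12) = 1178937084 | 4096 = 1178941180

1178941180


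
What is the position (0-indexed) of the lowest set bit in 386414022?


0b10111000010000011010111000110. Lowest set bit at position 1

1


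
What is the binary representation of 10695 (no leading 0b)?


10695 = 10100111000111 in binary

10100111000111


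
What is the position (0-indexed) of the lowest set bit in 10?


0b1010. Lowest set bit at position 1

1


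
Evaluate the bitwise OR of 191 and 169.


0b10111111 | 0b10101001 = 0b10111111 = 191

191


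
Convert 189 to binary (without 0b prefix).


189 = 10111101 in binary

10111101


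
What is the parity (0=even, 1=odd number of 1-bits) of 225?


0b11100001 has 4 ones => parity 0

0


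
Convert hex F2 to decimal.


F2 hex = 242 decimal

242


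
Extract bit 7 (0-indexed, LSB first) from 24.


0b11000, position 7 = 0

0


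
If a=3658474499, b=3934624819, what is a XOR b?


3658474499 ^ 3934624819 = 814381104

814381104


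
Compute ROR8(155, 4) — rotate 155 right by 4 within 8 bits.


Rotate 0b10011011 right by 4 (8-bit) = 0b10111001 = 185

185


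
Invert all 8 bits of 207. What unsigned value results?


207 ^ 255 = 48

48


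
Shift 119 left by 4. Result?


0b1110111 << 4 = 0b11101110000 = 1904

1904


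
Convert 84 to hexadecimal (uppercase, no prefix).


84 = 54 hex

54


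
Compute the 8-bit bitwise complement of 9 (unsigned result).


~0b1001 = 0b11110110 = 246 (8-bit unsigned)

246


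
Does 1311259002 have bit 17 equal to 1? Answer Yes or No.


0b1001110001010000011100101111010, bit 17 = 0. No

No


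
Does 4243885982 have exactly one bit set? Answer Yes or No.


0b11111100111101001000111110011110. Multiple bits set => No

No


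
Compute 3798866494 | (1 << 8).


3798866494 | (1 << 8) = 3798866494 | 256 = 3798866750

3798866750


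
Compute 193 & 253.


0b11000001 & 0b11111101 = 0b11000001 = 193

193


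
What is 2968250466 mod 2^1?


2968250466 & 1 = 0

0


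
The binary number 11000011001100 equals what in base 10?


11000011001100 in decimal = 12492

12492


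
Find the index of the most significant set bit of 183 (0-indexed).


0b10110111. Highest set bit at position 7

7


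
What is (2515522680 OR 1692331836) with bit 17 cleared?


Step 1: 2515522680 | 1692331836 = 4127195004
Step 2: 4127195004 & ~(1 << 17) = 4127063932

4127063932


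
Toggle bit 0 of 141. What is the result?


141 ^ (1 << 0) = 141 ^ 1 = 140

140


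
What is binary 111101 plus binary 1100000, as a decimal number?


111101 + 1100000 = 10011101 = 157

157


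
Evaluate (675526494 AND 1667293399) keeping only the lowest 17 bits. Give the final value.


Step 1: 675526494 & 1667293399 = 541106262
Step 2: 541106262 & 131071 = 41046

41046


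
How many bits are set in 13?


0b1101 has 3 set bits

3


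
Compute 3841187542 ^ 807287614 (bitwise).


0b11100100111100111101111011010110 ^ 0b110000000111100011101100111110 = 0b11010100111011011110010111101000 = 3572360680

3572360680


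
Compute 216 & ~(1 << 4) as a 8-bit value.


216 & ~(1 << 4) = 200

200


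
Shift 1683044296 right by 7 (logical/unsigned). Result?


0b1100100010100010011011111001000 >> 7 = 0b110010001010001001101111 = 13148783

13148783


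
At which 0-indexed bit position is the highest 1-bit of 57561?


0b1110000011011001. Highest set bit at position 15

15


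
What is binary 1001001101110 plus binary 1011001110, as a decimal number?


1001001101110 + 1011001110 = 1010100111100 = 5436

5436


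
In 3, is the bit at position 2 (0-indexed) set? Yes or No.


0b11, bit 2 = 0. No

No


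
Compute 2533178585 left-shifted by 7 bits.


0b10010110111111010011110011011001 << 7 = 0b100101101111110100111100110110010000000 = 324246858880

324246858880


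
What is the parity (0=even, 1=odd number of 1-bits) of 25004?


0b110000110101100 has 7 ones => parity 1

1


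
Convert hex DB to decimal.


DB hex = 219 decimal

219


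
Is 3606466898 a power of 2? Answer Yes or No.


0b11010110111101100101000101010010. Multiple bits set => No

No


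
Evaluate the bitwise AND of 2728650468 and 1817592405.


0b10100010101000111110011011100100 & 0b1101100010101100100001001010101 = 0b100000000000100100001001000100 = 537018948

537018948


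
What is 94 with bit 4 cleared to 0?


94 & ~(1 << 4) = 78

78


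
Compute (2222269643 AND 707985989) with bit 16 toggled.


Step 1: 2222269643 & 707985989 = 3211329
Step 2: 3211329 ^ (1 << 16) = 3211329 ^ 65536 = 3145793

3145793


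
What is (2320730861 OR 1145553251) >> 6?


Step 1: 2320730861 | 1145553251 = 3461860335
Step 2: 3461860335 >> 6 = 54091567

54091567


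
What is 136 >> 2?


0b10001000 >> 2 = 0b100010 = 34

34


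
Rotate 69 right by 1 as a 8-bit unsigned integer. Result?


Rotate 0b1000101 right by 1 (8-bit) = 0b10100010 = 162

162


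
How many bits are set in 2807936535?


0b10100111010111011011011000010111 has 19 set bits

19


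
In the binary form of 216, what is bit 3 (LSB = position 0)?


0b11011000, position 3 = 1

1


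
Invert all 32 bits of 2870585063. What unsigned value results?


2870585063 ^ 4294967295 = 1424382232

1424382232


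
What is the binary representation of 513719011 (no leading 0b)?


513719011 = 11110100111101011101011100011 in binary

11110100111101011101011100011


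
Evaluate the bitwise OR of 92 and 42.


0b1011100 | 0b101010 = 0b1111110 = 126

126


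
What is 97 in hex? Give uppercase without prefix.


97 = 61 hex

61


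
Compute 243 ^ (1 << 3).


243 ^ (1 << 3) = 243 ^ 8 = 251

251


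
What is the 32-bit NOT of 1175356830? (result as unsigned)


~0b1000110000011101000010110011110 = 0b10111001111100010111101001100001 = 3119610465 (32-bit unsigned)

3119610465


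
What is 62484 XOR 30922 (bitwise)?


0b1111010000010100 ^ 0b111100011001010 = 0b1000110011011110 = 36062

36062


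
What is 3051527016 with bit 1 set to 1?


3051527016 | (1 << 1) = 3051527016 | 2 = 3051527018

3051527018


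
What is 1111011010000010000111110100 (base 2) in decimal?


1111011010000010000111110100 in decimal = 258482676

258482676


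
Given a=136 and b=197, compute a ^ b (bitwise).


136 ^ 197 = 77

77


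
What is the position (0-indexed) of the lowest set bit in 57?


0b111001. Lowest set bit at position 0

0


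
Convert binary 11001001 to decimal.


11001001 in decimal = 201

201


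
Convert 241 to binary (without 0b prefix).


241 = 11110001 in binary

11110001


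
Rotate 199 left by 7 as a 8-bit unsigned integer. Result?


Rotate 0b11000111 left by 7 (8-bit) = 0b11100011 = 227

227


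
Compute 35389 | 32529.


0b1000101000111101 | 0b111111100010001 = 0b1111111100111101 = 65341

65341


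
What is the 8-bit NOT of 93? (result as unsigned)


~0b1011101 = 0b10100010 = 162 (8-bit unsigned)

162


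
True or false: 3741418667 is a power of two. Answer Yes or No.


0b11011111000000011000010010101011. Multiple bits set => No

No


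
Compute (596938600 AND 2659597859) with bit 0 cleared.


Step 1: 596938600 & 2659597859 = 42208800
Step 2: 42208800 & ~(1 << 0) = 42208800

42208800


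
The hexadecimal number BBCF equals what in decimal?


BBCF hex = 48079 decimal

48079


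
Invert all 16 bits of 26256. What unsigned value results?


26256 ^ 65535 = 39279

39279


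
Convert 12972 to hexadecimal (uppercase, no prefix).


12972 = 32AC hex

32AC


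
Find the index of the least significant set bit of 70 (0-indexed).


0b1000110. Lowest set bit at position 1

1


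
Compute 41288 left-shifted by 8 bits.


0b1010000101001000 << 8 = 0b101000010100100000000000 = 10569728

10569728


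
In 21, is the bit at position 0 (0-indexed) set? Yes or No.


0b10101, bit 0 = 1. Yes

Yes


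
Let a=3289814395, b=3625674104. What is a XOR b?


3289814395 ^ 3625674104 = 470675459

470675459


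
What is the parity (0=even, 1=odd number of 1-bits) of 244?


0b11110100 has 5 ones => parity 1

1


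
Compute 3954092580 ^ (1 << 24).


3954092580 ^ (1 << 24) = 3954092580 ^ 16777216 = 3937315364

3937315364


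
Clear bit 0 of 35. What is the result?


35 & ~(1 << 0) = 34

34


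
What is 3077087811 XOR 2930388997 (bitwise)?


0b10110111011010001010001001000011 ^ 0b10101110101010100011000000000101 = 0b11001110000101001001001000110 = 432181830

432181830


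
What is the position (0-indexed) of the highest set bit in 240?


0b11110000. Highest set bit at position 7

7


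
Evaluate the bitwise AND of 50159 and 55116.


0b1100001111101111 & 0b1101011101001100 = 0b1100001101001100 = 49996

49996


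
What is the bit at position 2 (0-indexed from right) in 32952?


0b1000000010111000, position 2 = 0

0


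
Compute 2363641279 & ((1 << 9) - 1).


2363641279 & 511 = 447

447


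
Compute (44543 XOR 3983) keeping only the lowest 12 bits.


Step 1: 44543 ^ 3983 = 41584
Step 2: 41584 & 4095 = 624

624


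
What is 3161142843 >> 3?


0b10111100011010110011011000111011 >> 3 = 0b10111100011010110011011000111 = 395142855

395142855


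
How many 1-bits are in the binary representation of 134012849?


0b111111111001101111110110001 has 20 set bits

20


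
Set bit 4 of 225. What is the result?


225 | (1 << 4) = 225 | 16 = 241

241


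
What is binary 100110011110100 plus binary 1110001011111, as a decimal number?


100110011110100 + 1110001011111 = 110100101010011 = 26963

26963


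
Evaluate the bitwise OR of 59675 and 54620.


0b1110100100011011 | 0b1101010101011100 = 0b1111110101011111 = 64863

64863


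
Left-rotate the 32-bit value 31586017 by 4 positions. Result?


Rotate 0b1111000011111011011100001 left by 4 (32-bit) = 0b11110000111110110111000010000 = 505376272

505376272


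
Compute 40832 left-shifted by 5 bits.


0b1001111110000000 << 5 = 0b100111111000000000000 = 1306624

1306624


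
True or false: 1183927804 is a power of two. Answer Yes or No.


0b1000110100100010100110111111100. Multiple bits set => No

No


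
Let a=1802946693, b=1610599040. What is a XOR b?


1802946693 ^ 1610599040 = 881394181

881394181


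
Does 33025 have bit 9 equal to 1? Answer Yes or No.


0b1000000100000001, bit 9 = 0. No

No


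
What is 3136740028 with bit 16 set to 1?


3136740028 | (1 << 16) = 3136740028 | 65536 = 3136805564

3136805564


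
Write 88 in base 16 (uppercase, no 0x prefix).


88 = 58 hex

58


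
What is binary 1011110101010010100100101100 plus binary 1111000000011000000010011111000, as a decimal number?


1011110101010010100100101100 + 1111000000011000000010011111000 = 10000011111000010010111000100100 = 2212572708

2212572708


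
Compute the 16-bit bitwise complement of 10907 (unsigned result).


~0b10101010011011 = 0b1101010101100100 = 54628 (16-bit unsigned)

54628


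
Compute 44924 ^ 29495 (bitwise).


0b1010111101111100 ^ 0b111001100110111 = 0b1101110001001011 = 56395

56395


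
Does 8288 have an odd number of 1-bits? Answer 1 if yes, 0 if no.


0b10000001100000 has 3 ones => parity 1

1


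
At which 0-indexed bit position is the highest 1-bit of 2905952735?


0b10101101001101010101000111011111. Highest set bit at position 31

31


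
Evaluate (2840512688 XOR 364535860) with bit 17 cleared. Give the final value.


Step 1: 2840512688 ^ 364535860 = 3170150532
Step 2: 3170150532 & ~(1 << 17) = 3170150532

3170150532


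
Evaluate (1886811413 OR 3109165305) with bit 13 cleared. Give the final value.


Step 1: 1886811413 | 3109165305 = 4185292285
Step 2: 4185292285 & ~(1 << 13) = 4185284093

4185284093


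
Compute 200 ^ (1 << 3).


200 ^ (1 << 3) = 200 ^ 8 = 192

192


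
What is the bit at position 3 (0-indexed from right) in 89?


0b1011001, position 3 = 1

1


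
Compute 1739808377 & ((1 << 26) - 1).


1739808377 & 67108863 = 62086777

62086777


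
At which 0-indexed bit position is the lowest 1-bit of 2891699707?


0b10101100010110111101010111111011. Lowest set bit at position 0

0


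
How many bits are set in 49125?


0b1011111111100101 has 12 set bits

12


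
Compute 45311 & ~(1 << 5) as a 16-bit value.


45311 & ~(1 << 5) = 45279

45279


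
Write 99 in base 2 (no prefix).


99 = 1100011 in binary

1100011


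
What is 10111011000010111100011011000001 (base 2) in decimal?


10111011000010111100011011000001 in decimal = 3138111169

3138111169


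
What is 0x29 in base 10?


29 hex = 41 decimal

41


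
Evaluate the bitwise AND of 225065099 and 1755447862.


0b1101011010100011100010001011 & 0b1101000101000100000001000110110 = 0b1000001000100000000000000010 = 136445954

136445954


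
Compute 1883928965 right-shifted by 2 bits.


0b1110000010010100111100110000101 >> 2 = 0b11100000100101001111001100001 = 470982241

470982241


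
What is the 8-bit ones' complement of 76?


76 ^ 255 = 179

179


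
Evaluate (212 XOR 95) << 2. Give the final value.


Step 1: 212 ^ 95 = 139
Step 2: 139 << 2 = 556

556


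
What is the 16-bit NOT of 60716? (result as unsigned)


~0b1110110100101100 = 0b1001011010011 = 4819 (16-bit unsigned)

4819


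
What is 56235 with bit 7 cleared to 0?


56235 & ~(1 << 7) = 56107

56107


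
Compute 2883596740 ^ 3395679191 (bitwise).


0b10101011111000000011000111000100 ^ 0b11001010011001011111001111010111 = 0b1100001100001011100001000010011 = 1636155923

1636155923


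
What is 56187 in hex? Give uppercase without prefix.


56187 = DB7B hex

DB7B


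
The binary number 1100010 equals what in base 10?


1100010 in decimal = 98

98


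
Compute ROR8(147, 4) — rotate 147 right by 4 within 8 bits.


Rotate 0b10010011 right by 4 (8-bit) = 0b111001 = 57

57


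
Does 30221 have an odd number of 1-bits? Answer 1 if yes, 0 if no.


0b111011000001101 has 8 ones => parity 0

0


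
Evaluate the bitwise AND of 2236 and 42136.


0b100010111100 & 0b1010010010011000 = 0b10011000 = 152

152


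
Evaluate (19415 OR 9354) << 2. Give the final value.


Step 1: 19415 | 9354 = 28639
Step 2: 28639 << 2 = 114556

114556


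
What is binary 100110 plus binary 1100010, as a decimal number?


100110 + 1100010 = 10001000 = 136

136


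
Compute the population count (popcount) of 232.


0b11101000 has 4 set bits

4


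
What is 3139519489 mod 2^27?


3139519489 & 134217727 = 52511745

52511745


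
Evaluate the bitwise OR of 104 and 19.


0b1101000 | 0b10011 = 0b1111011 = 123

123


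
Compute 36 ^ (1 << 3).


36 ^ (1 << 3) = 36 ^ 8 = 44

44


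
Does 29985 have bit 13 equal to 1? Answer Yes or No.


0b111010100100001, bit 13 = 1. Yes

Yes


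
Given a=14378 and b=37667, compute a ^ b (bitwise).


14378 ^ 37667 = 43785

43785


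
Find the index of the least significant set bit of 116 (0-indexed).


0b1110100. Lowest set bit at position 2

2


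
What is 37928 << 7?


0b1001010000101000 << 7 = 0b10010100001010000000000 = 4854784

4854784


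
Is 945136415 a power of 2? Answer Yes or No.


0b111000010101011010001100011111. Multiple bits set => No

No


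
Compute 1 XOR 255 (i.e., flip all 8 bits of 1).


1 ^ 255 = 254

254


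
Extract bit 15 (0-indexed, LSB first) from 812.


0b1100101100, position 15 = 0

0


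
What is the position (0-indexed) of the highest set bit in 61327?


0b1110111110001111. Highest set bit at position 15

15


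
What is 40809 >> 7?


0b1001111101101001 >> 7 = 0b100111110 = 318

318


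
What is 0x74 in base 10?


74 hex = 116 decimal

116


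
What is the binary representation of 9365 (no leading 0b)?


9365 = 10010010010101 in binary

10010010010101


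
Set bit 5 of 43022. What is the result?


43022 | (1 << 5) = 43022 | 32 = 43054

43054


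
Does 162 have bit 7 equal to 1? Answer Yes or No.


0b10100010, bit 7 = 1. Yes

Yes


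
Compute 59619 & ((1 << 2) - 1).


59619 & 3 = 3

3


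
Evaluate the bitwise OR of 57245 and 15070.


0b1101111110011101 | 0b11101011011110 = 0b1111111111011111 = 65503

65503


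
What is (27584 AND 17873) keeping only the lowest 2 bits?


Step 1: 27584 & 17873 = 16832
Step 2: 16832 & 3 = 0

0


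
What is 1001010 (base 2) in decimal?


1001010 in decimal = 74

74


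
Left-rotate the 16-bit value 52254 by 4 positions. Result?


Rotate 0b1100110000011110 left by 4 (16-bit) = 0b1100000111101100 = 49644

49644


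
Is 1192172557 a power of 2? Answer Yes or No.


0b1000111000011110001110000001101. Multiple bits set => No

No


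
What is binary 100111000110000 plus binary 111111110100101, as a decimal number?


100111000110000 + 111111110100101 = 1100110111010101 = 52693

52693


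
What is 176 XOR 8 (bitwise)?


0b10110000 ^ 0b1000 = 0b10111000 = 184

184


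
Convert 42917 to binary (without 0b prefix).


42917 = 1010011110100101 in binary

1010011110100101


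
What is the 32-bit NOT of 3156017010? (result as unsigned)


~0b10111100000111001111111101110010 = 0b1000011111000110000000010001101 = 1138950285 (32-bit unsigned)

1138950285


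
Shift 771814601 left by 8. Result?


0b101110000000001111010011001001 << 8 = 0b10111000000000111101001100100100000000 = 197584537856

197584537856


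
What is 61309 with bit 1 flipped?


61309 ^ (1 << 1) = 61309 ^ 2 = 61311

61311


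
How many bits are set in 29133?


0b111000111001101 has 9 set bits

9


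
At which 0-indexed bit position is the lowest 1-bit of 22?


0b10110. Lowest set bit at position 1

1


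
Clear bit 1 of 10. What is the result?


10 & ~(1 << 1) = 8

8


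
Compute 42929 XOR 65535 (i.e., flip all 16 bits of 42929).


42929 ^ 65535 = 22606

22606


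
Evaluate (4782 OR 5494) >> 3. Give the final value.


Step 1: 4782 | 5494 = 6142
Step 2: 6142 >> 3 = 767

767


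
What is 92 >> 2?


0b1011100 >> 2 = 0b10111 = 23

23


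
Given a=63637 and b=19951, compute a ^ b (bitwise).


63637 ^ 19951 = 46458

46458


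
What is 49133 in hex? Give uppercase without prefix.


49133 = BFED hex

BFED


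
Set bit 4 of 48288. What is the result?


48288 | (1 << 4) = 48288 | 16 = 48304

48304


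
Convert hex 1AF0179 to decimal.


1AF0179 hex = 28246393 decimal

28246393


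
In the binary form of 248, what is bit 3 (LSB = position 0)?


0b11111000, position 3 = 1

1


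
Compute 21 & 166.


0b10101 & 0b10100110 = 0b100 = 4

4


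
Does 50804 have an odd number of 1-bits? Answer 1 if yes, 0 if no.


0b1100011001110100 has 8 ones => parity 0

0


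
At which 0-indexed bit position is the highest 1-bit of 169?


0b10101001. Highest set bit at position 7

7


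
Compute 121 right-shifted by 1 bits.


0b1111001 >> 1 = 0b111100 = 60

60


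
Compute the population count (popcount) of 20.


0b10100 has 2 set bits

2


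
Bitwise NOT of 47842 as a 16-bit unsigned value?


~0b1011101011100010 = 0b100010100011101 = 17693 (16-bit unsigned)

17693


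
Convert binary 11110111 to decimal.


11110111 in decimal = 247

247


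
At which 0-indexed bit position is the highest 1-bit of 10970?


0b10101011011010. Highest set bit at position 13

13


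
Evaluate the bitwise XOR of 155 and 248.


0b10011011 ^ 0b11111000 = 0b1100011 = 99

99


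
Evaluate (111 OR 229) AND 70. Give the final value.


Step 1: 111 | 229 = 239
Step 2: 239 & 70 = 70

70


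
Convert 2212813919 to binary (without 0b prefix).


2212813919 = 10000011111001001101110001011111 in binary

10000011111001001101110001011111


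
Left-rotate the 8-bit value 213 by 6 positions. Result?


Rotate 0b11010101 left by 6 (8-bit) = 0b1110101 = 117

117


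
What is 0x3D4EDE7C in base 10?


3D4EDE7C hex = 1028578940 decimal

1028578940


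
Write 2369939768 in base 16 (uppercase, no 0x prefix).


2369939768 = 8D426938 hex

8D426938


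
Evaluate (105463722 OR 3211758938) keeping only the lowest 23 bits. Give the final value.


Step 1: 105463722 | 3211758938 = 3211771898
Step 2: 3211771898 & 8388607 = 7323642

7323642


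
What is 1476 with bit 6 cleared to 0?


1476 & ~(1 << 6) = 1412

1412


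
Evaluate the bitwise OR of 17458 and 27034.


0b100010000110010 | 0b110100110011010 = 0b110110110111010 = 28090

28090


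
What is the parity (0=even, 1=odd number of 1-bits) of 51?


0b110011 has 4 ones => parity 0

0


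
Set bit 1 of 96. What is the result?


96 | (1 << 1) = 96 | 2 = 98

98


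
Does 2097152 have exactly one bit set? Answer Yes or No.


0b1000000000000000000000. Only one bit set => Yes

Yes


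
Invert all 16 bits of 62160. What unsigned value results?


62160 ^ 65535 = 3375

3375


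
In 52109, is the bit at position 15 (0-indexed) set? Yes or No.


0b1100101110001101, bit 15 = 1. Yes

Yes


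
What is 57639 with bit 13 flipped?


57639 ^ (1 << 13) = 57639 ^ 8192 = 49447

49447


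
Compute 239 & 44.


0b11101111 & 0b101100 = 0b101100 = 44

44


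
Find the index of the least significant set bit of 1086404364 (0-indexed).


0b1000000110000010011011100001100. Lowest set bit at position 2

2


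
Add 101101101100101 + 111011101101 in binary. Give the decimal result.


101101101100101 + 111011101101 = 110101001010010 = 27218

27218


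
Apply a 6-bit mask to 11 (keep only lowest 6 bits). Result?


11 & 63 = 11

11


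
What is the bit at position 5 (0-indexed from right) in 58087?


0b1110001011100111, position 5 = 1

1


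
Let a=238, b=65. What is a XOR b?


238 ^ 65 = 175

175


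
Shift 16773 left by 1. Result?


0b100000110000101 << 1 = 0b1000001100001010 = 33546

33546


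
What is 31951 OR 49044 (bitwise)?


0b111110011001111 | 0b1011111110010100 = 0b1111111111011111 = 65503

65503


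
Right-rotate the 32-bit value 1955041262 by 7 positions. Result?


Rotate 0b1110100100001111000111111101110 right by 7 (32-bit) = 0b11011100111010010000111100011111 = 3706261279

3706261279


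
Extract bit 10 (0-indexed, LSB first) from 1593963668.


0b1011111000000011111010010010100, position 10 = 1

1


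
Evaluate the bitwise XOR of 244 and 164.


0b11110100 ^ 0b10100100 = 0b1010000 = 80

80


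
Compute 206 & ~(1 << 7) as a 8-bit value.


206 & ~(1 << 7) = 78

78


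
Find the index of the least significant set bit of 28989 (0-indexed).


0b111000100111101. Lowest set bit at position 0

0


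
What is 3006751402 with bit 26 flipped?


3006751402 ^ (1 << 26) = 3006751402 ^ 67108864 = 3073860266

3073860266


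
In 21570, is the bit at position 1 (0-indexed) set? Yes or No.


0b101010001000010, bit 1 = 1. Yes

Yes


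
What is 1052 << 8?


0b10000011100 << 8 = 0b1000001110000000000 = 269312

269312


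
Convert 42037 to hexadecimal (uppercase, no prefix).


42037 = A435 hex

A435


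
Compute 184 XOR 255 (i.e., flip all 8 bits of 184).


184 ^ 255 = 71

71


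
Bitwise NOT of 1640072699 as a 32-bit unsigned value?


~0b1100001110000011000010111111011 = 0b10011110001111100111101000000100 = 2654894596 (32-bit unsigned)

2654894596
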